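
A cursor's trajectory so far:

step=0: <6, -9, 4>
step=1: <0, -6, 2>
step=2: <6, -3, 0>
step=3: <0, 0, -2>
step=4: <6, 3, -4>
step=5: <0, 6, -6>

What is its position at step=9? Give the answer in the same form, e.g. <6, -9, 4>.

<0, 18, -14>

First: cycles through 6, 0 every 2 steps. Step 9 lands at position 1 of the cycle → 0.
Second: linear, +3 per step → 18 at step 9.
Third: linear, -2 per step → -14 at step 9.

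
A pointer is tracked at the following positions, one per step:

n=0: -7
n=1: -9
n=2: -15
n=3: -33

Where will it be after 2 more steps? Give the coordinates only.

Step-to-step displacements: -2, -6, -18; each is 3× the previous.
step 4: -33 − 54 → -87
step 5: -87 − 162 → -249

-249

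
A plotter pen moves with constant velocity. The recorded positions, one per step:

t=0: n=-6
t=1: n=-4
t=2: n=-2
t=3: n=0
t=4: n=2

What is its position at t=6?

n=6

Each step adds +2 to the position.
step 5: 2 + 2 → n=4
step 6: 4 + 2 → n=6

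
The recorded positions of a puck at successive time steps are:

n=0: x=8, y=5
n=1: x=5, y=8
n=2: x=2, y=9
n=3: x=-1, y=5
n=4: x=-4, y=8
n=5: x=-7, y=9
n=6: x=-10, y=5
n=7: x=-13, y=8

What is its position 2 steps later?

The x coordinate changes by -3 each step, so at step 9 it is 8 + 9·(-3) = -19.
The y coordinate repeats the cycle [5, 8, 9] with period 3; step 9 mod 3 = 0, giving 5.

x=-19, y=5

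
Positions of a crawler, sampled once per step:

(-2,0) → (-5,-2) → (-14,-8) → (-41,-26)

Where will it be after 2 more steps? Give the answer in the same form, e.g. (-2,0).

(-365,-242)

The jumps are (-3,-2), (-9,-6), (-27,-18) — a geometric progression with ratio 3.
step 4: (-41,-26) + (-81,-54) → (-122,-80)
step 5: (-122,-80) + (-243,-162) → (-365,-242)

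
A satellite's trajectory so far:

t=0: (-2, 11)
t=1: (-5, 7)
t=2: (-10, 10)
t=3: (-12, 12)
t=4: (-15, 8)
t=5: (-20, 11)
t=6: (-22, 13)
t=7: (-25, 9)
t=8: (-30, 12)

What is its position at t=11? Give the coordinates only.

(-40, 13)

Differencing gives (-3, -4), (-5, +3), (-2, +2), (-3, -4), (-5, +3), (-2, +2), (-3, -4), (-5, +3). This is the pattern (-3, -4), (-5, +3), (-2, +2) repeated.
step 9: apply (-2, +2) → (-32, 14)
step 10: apply (-3, -4) → (-35, 10)
step 11: apply (-5, +3) → (-40, 13)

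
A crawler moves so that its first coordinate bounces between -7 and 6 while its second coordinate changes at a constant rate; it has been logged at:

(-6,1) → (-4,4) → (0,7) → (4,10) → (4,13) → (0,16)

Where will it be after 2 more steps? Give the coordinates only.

(-6,22)

The first coordinate travels 4 per step and bounces off the walls at -7 and 6.
  step 6: 0 → -4
  step 7: -4 → -6
The second coordinate changes by +3 each step: at step 7 it is 22.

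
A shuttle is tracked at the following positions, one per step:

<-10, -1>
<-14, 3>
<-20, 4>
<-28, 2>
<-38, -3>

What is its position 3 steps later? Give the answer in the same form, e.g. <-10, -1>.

Taking differences between consecutive positions: <-4, +4>, <-6, +1>, <-8, -2>, <-10, -5>. These grow by <-2, -3> each step.
step 5: <-38, -3> + <-12, -8> → <-50, -11>
step 6: <-50, -11> + <-14, -11> → <-64, -22>
step 7: <-64, -22> + <-16, -14> → <-80, -36>

<-80, -36>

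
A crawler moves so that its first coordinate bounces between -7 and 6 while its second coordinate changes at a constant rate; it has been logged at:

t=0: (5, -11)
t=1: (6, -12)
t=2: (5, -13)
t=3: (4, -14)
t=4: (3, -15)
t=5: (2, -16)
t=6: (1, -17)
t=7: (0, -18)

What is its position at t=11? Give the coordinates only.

The first coordinate reflects between -7 and 6, moving 1 per step.
  step 8: 0 → -1
  step 9: -1 → -2
  step 10: -2 → -3
  step 11: -3 → -4
The second coordinate changes by -1 each step: at step 11 it is -22.

(-4, -22)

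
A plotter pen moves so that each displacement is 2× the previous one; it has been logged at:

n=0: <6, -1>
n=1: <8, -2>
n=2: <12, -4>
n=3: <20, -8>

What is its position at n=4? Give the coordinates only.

Consecutive displacements <+2, -1>, <+4, -2>, <+8, -4> scale by a factor of 2 each step.
step 4: <20, -8> + <+16, -8> → <36, -16>

<36, -16>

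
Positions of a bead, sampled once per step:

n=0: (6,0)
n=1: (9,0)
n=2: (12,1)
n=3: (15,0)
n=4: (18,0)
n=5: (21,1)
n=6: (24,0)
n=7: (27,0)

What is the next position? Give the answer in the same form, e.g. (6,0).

(30,1)

First: linear, +3 per step → 30 at step 8.
Second: cycles through 0, 0, 1 every 3 steps. Step 8 lands at position 2 of the cycle → 1.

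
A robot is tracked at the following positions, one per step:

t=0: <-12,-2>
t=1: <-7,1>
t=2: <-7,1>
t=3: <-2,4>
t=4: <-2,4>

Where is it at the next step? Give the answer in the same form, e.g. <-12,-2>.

The moves between consecutive positions are <+5,+3>, <+0,+0>, <+5,+3>, <+0,+0>; they repeat the 2-cycle [<+5,+3>, <+0,+0>].
step 5: apply <+5,+3> → <3,7>

<3,7>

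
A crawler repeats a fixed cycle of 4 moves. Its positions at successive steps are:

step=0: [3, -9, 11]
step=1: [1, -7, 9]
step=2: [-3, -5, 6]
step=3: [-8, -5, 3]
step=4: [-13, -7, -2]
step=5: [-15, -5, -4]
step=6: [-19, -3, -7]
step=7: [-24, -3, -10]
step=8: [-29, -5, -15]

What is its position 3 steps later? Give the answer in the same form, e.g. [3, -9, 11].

[-40, -1, -23]

Step-to-step displacements: [-2, +2, -2], [-4, +2, -3], [-5, +0, -3], [-5, -2, -5], [-2, +2, -2], [-4, +2, -3], [-5, +0, -3], [-5, -2, -5] — a repeating cycle of length 4.
step 9: apply [-2, +2, -2] → [-31, -3, -17]
step 10: apply [-4, +2, -3] → [-35, -1, -20]
step 11: apply [-5, +0, -3] → [-40, -1, -23]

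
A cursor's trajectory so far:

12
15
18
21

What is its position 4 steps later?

33

Constant displacement of +3 per step.
step 4: 21 + 3 → 24
step 5: 24 + 3 → 27
step 6: 27 + 3 → 30
step 7: 30 + 3 → 33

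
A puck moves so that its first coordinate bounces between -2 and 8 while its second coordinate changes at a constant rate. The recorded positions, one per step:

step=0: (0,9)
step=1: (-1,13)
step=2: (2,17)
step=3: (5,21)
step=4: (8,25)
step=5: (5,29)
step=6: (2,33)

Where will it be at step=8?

The first coordinate reflects between -2 and 8, moving 3 per step.
  step 7: 2 → -1
  step 8: -1 → 0
The second coordinate changes by +4 each step: at step 8 it is 41.

(0,41)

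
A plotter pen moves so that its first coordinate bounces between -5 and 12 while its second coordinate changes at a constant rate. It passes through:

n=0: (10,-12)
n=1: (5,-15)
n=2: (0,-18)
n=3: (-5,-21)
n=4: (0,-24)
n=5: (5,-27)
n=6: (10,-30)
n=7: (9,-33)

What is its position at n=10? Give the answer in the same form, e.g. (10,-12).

(-4,-42)

The first coordinate travels 5 per step and bounces off the walls at -5 and 12.
  step 8: 9 → 4
  step 9: 4 → -1
  step 10: -1 → -4
The second coordinate changes by -3 each step: at step 10 it is -42.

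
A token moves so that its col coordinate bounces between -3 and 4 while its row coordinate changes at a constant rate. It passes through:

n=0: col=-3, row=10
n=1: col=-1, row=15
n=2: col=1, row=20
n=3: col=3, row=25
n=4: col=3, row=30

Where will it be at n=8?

col=-1, row=50

The col coordinate reflects between -3 and 4, moving 2 per step.
  step 5: 3 → 1
  step 6: 1 → -1
  step 7: -1 → -3
  step 8: -3 → -1
The row coordinate changes by +5 each step: at step 8 it is 50.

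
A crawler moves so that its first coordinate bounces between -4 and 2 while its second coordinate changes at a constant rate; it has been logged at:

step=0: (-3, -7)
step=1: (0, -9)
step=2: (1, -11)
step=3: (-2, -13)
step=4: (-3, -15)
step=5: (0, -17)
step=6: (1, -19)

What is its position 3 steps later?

The first coordinate travels 3 per step and bounces off the walls at -4 and 2.
  step 7: 1 → -2
  step 8: -2 → -3
  step 9: -3 → 0
The second coordinate changes by -2 each step: at step 9 it is -25.

(0, -25)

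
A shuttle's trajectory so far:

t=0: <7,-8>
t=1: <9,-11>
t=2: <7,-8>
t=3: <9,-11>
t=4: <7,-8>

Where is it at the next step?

<9,-11>

The jumps are <+2,-3>, <-2,+3>, <+2,-3>, <-2,+3> — a geometric progression with ratio -1.
step 5: <7,-8> + <+2,-3> → <9,-11>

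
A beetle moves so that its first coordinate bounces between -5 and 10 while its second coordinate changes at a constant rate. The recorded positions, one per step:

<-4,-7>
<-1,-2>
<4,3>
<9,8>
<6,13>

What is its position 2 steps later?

<-4,23>

The first coordinate reflects between -5 and 10, moving 5 per step.
  step 5: 6 → 1
  step 6: 1 → -4
The second coordinate changes by +5 each step: at step 6 it is 23.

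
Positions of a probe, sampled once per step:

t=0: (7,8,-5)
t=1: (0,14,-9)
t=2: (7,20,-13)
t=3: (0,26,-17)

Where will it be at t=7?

(0,50,-33)

The first coordinate repeats the cycle [7, 0] with period 2; step 7 mod 2 = 1, giving 0.
The second coordinate changes by +6 each step, so at step 7 it is 8 + 7·(6) = 50.
The third coordinate changes by -4 each step, so at step 7 it is -5 + 7·(-4) = -33.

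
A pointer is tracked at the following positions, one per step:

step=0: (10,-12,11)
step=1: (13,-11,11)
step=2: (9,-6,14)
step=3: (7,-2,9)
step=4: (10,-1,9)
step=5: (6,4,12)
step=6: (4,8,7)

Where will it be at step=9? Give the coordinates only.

The moves between consecutive positions are (+3,+1,+0), (-4,+5,+3), (-2,+4,-5), (+3,+1,+0), (-4,+5,+3), (-2,+4,-5); they repeat the 3-cycle [(+3,+1,+0), (-4,+5,+3), (-2,+4,-5)].
step 7: apply (+3,+1,+0) → (7,9,7)
step 8: apply (-4,+5,+3) → (3,14,10)
step 9: apply (-2,+4,-5) → (1,18,5)

(1,18,5)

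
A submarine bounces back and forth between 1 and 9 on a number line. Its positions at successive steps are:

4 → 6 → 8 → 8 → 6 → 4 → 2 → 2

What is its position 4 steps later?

The value travels 2 per step and bounces off the walls at 1 and 9.
  step 8: 2 → 4
  step 9: 4 → 6
  step 10: 6 → 8
  step 11: 8 → 8

8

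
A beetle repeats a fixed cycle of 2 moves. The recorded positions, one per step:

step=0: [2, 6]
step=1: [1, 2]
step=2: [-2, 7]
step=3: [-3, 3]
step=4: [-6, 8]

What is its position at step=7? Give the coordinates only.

Differencing gives [-1, -4], [-3, +5], [-1, -4], [-3, +5]. This is the pattern [-1, -4], [-3, +5] repeated.
step 5: apply [-1, -4] → [-7, 4]
step 6: apply [-3, +5] → [-10, 9]
step 7: apply [-1, -4] → [-11, 5]

[-11, 5]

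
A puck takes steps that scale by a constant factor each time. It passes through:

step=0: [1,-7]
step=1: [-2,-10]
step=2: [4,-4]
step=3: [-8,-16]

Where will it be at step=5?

[-32,-40]

Consecutive displacements [-3,-3], [+6,+6], [-12,-12] scale by a factor of -2 each step.
step 4: [-8,-16] + [+24,+24] → [16,8]
step 5: [16,8] + [-48,-48] → [-32,-40]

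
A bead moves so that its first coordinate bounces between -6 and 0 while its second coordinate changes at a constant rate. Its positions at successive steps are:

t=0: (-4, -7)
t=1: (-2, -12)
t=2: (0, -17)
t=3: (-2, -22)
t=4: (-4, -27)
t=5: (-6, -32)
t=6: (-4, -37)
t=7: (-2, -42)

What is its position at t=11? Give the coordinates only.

The first coordinate reflects between -6 and 0, moving 2 per step.
  step 8: -2 → 0
  step 9: 0 → -2
  step 10: -2 → -4
  step 11: -4 → -6
The second coordinate changes by -5 each step: at step 11 it is -62.

(-6, -62)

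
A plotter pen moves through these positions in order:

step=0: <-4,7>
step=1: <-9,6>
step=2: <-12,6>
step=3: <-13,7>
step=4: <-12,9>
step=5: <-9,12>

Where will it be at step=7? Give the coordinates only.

<3,21>

Successive displacements: <-5,-1>, <-3,+0>, <-1,+1>, <+1,+2>, <+3,+3> — each changes by <+2,+1>.
step 6: <-9,12> + <+5,+4> → <-4,16>
step 7: <-4,16> + <+7,+5> → <3,21>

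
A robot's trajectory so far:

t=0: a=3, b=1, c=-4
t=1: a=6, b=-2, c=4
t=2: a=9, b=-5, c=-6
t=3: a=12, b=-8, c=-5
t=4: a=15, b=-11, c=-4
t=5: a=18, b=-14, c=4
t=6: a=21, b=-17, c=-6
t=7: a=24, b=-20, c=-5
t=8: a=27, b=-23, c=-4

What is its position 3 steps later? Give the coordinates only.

a=36, b=-32, c=-5

The a coordinate changes by +3 each step, so at step 11 it is 3 + 11·(3) = 36.
The b coordinate changes by -3 each step, so at step 11 it is 1 + 11·(-3) = -32.
The c coordinate repeats the cycle [-4, 4, -6, -5] with period 4; step 11 mod 4 = 3, giving -5.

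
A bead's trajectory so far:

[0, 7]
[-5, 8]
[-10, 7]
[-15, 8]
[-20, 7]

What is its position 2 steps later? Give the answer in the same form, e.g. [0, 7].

[-30, 7]

First: linear, -5 per step → -30 at step 6.
Second: cycles through 7, 8 every 2 steps. Step 6 lands at position 0 of the cycle → 7.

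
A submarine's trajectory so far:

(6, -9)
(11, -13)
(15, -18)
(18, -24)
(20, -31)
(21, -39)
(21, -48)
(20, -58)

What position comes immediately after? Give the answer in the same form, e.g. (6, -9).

(18, -69)

First differences are (+5, -4), (+4, -5), (+3, -6), (+2, -7), (+1, -8), (+0, -9), (-1, -10); their common second difference is (-1, -1) (constant acceleration).
step 8: (20, -58) + (-2, -11) → (18, -69)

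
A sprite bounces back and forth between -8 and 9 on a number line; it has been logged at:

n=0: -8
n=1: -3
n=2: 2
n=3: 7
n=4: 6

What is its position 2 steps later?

-4

The value reflects between -8 and 9, moving 5 per step.
  step 5: 6 → 1
  step 6: 1 → -4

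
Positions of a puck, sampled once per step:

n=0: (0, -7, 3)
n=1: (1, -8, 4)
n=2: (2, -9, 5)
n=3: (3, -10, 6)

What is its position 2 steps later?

Each step adds (+1, -1, +1) to the position.
step 4: (3, -10, 6) + (+1, -1, +1) → (4, -11, 7)
step 5: (4, -11, 7) + (+1, -1, +1) → (5, -12, 8)

(5, -12, 8)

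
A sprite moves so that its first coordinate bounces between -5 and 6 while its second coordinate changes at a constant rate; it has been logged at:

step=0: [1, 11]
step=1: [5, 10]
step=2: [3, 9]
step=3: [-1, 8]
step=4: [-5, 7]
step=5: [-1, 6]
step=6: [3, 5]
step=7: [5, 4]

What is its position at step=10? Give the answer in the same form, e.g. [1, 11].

[-3, 1]

The first coordinate reflects between -5 and 6, moving 4 per step.
  step 8: 5 → 1
  step 9: 1 → -3
  step 10: -3 → -3
The second coordinate changes by -1 each step: at step 10 it is 1.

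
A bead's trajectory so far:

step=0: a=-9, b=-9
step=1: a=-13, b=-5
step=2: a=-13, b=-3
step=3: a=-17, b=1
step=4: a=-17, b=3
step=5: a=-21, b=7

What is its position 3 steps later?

Differencing gives (-4,+4), (+0,+2), (-4,+4), (+0,+2), (-4,+4). This is the pattern (-4,+4), (+0,+2) repeated.
step 6: apply (+0,+2) → a=-21, b=9
step 7: apply (-4,+4) → a=-25, b=13
step 8: apply (+0,+2) → a=-25, b=15

a=-25, b=15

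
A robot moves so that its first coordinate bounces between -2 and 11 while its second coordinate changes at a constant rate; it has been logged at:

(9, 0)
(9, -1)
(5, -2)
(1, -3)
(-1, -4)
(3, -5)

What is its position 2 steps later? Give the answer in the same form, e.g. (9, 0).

The first coordinate travels 4 per step and bounces off the walls at -2 and 11.
  step 6: 3 → 7
  step 7: 7 → 11
The second coordinate changes by -1 each step: at step 7 it is -7.

(11, -7)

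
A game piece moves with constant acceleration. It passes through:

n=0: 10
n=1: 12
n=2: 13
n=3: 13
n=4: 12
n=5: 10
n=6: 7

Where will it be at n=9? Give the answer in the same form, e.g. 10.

-8

First differences are +2, +1, +0, -1, -2, -3; their common second difference is -1 (constant acceleration).
step 7: 7 − 4 → 3
step 8: 3 − 5 → -2
step 9: -2 − 6 → -8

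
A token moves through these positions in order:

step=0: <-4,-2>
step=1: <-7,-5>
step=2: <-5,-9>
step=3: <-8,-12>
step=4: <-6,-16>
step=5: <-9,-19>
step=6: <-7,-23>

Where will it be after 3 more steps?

Differencing gives <-3,-3>, <+2,-4>, <-3,-3>, <+2,-4>, <-3,-3>, <+2,-4>. This is the pattern <-3,-3>, <+2,-4> repeated.
step 7: apply <-3,-3> → <-10,-26>
step 8: apply <+2,-4> → <-8,-30>
step 9: apply <-3,-3> → <-11,-33>

<-11,-33>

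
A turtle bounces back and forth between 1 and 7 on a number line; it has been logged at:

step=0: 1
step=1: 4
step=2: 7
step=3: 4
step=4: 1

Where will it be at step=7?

The value reflects between 1 and 7, moving 3 per step.
  step 5: 1 → 4
  step 6: 4 → 7
  step 7: 7 → 4

4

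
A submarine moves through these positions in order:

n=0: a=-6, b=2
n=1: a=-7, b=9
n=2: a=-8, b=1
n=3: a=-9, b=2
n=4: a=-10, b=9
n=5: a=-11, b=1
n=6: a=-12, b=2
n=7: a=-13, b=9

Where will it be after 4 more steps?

A: linear, -1 per step → -17 at step 11.
B: cycles through 2, 9, 1 every 3 steps. Step 11 lands at position 2 of the cycle → 1.

a=-17, b=1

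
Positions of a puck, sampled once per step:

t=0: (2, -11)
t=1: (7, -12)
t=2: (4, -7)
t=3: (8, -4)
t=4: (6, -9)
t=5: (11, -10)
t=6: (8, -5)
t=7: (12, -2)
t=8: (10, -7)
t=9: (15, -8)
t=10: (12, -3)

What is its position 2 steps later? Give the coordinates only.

(14, -5)

Step-to-step displacements: (+5, -1), (-3, +5), (+4, +3), (-2, -5), (+5, -1), (-3, +5), (+4, +3), (-2, -5), (+5, -1), (-3, +5) — a repeating cycle of length 4.
step 11: apply (+4, +3) → (16, 0)
step 12: apply (-2, -5) → (14, -5)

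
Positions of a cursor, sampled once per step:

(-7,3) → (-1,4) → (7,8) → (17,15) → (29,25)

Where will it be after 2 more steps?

(59,54)

First differences are (+6,+1), (+8,+4), (+10,+7), (+12,+10); their common second difference is (+2,+3) (constant acceleration).
step 5: (29,25) + (+14,+13) → (43,38)
step 6: (43,38) + (+16,+16) → (59,54)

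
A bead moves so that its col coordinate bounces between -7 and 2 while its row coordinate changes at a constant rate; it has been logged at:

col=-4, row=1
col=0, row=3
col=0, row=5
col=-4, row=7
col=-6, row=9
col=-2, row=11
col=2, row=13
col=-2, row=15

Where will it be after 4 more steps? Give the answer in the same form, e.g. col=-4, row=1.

col=0, row=23

The col coordinate travels 4 per step and bounces off the walls at -7 and 2.
  step 8: -2 → -6
  step 9: -6 → -4
  step 10: -4 → 0
  step 11: 0 → 0
The row coordinate changes by +2 each step: at step 11 it is 23.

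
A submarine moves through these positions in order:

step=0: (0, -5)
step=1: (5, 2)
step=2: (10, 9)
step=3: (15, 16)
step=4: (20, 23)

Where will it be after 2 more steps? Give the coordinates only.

Each step adds (+5, +7) to the position.
step 5: (20, 23) + (+5, +7) → (25, 30)
step 6: (25, 30) + (+5, +7) → (30, 37)

(30, 37)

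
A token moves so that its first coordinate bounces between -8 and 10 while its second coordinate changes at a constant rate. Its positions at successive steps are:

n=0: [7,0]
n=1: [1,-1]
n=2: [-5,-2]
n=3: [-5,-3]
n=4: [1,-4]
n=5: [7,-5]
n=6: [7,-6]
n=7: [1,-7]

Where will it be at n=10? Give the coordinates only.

The first coordinate travels 6 per step and bounces off the walls at -8 and 10.
  step 8: 1 → -5
  step 9: -5 → -5
  step 10: -5 → 1
The second coordinate changes by -1 each step: at step 10 it is -10.

[1,-10]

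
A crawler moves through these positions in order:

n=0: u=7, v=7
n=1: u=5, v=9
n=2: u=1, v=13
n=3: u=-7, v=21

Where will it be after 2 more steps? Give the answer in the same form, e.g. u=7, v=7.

The jumps are (-2,+2), (-4,+4), (-8,+8) — a geometric progression with ratio 2.
step 4: u=-7, v=21 + (-16,+16) → u=-23, v=37
step 5: u=-23, v=37 + (-32,+32) → u=-55, v=69

u=-55, v=69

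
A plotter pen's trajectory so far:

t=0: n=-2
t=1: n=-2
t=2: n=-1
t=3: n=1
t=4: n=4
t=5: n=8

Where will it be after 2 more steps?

Successive displacements: +0, +1, +2, +3, +4 — each changes by +1.
step 6: 8 + 5 → n=13
step 7: 13 + 6 → n=19

n=19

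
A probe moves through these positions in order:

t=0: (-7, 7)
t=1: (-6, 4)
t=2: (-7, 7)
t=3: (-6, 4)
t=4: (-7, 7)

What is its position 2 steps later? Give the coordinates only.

(-7, 7)

Step-to-step displacements: (+1, -3), (-1, +3), (+1, -3), (-1, +3); each is -1× the previous.
step 5: (-7, 7) + (+1, -3) → (-6, 4)
step 6: (-6, 4) + (-1, +3) → (-7, 7)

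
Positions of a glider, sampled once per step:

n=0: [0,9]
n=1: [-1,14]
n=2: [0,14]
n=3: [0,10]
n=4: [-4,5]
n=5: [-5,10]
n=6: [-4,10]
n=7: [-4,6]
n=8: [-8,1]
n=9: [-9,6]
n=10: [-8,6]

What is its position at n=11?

[-8,2]

Step-to-step displacements: [-1,+5], [+1,+0], [+0,-4], [-4,-5], [-1,+5], [+1,+0], [+0,-4], [-4,-5], [-1,+5], [+1,+0] — a repeating cycle of length 4.
step 11: apply [+0,-4] → [-8,2]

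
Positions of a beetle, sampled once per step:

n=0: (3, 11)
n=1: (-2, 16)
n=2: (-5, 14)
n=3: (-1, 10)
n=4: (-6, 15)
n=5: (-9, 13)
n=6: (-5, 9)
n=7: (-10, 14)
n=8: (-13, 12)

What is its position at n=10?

(-14, 13)

Step-to-step displacements: (-5, +5), (-3, -2), (+4, -4), (-5, +5), (-3, -2), (+4, -4), (-5, +5), (-3, -2) — a repeating cycle of length 3.
step 9: apply (+4, -4) → (-9, 8)
step 10: apply (-5, +5) → (-14, 13)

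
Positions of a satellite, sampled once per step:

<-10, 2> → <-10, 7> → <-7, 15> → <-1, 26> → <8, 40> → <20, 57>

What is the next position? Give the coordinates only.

Taking differences between consecutive positions: <+0, +5>, <+3, +8>, <+6, +11>, <+9, +14>, <+12, +17>. These grow by <+3, +3> each step.
step 6: <20, 57> + <+15, +20> → <35, 77>

<35, 77>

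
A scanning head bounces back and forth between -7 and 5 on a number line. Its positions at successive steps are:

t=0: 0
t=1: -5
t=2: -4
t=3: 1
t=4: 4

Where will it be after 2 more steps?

-6

The value reflects between -7 and 5, moving 5 per step.
  step 5: 4 → -1
  step 6: -1 → -6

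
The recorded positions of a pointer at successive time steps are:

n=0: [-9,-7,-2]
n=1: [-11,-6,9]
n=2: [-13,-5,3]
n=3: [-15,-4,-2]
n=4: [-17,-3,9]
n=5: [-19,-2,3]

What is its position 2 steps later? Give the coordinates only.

[-23,0,9]

First: linear, -2 per step → -23 at step 7.
Second: linear, +1 per step → 0 at step 7.
Third: cycles through -2, 9, 3 every 3 steps. Step 7 lands at position 1 of the cycle → 9.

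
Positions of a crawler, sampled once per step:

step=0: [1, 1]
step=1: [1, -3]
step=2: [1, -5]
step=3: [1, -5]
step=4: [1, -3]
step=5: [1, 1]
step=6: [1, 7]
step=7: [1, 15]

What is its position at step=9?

Taking differences between consecutive positions: [+0, -4], [+0, -2], [+0, +0], [+0, +2], [+0, +4], [+0, +6], [+0, +8]. These grow by [+0, +2] each step.
step 8: [1, 15] + [+0, +10] → [1, 25]
step 9: [1, 25] + [+0, +12] → [1, 37]

[1, 37]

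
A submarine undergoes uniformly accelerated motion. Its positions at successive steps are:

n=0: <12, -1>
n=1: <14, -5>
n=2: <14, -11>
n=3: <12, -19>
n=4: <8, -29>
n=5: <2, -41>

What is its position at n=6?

Taking differences between consecutive positions: <+2, -4>, <+0, -6>, <-2, -8>, <-4, -10>, <-6, -12>. These grow by <-2, -2> each step.
step 6: <2, -41> + <-8, -14> → <-6, -55>

<-6, -55>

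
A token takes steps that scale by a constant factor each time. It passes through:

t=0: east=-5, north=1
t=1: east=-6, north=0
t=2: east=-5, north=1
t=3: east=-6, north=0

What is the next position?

east=-5, north=1

Step-to-step displacements: (-1, -1), (+1, +1), (-1, -1); each is -1× the previous.
step 4: east=-6, north=0 + (+1, +1) → east=-5, north=1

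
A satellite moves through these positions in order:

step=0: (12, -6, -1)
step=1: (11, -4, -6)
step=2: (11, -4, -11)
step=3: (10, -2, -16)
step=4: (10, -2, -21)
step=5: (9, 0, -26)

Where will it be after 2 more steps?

Step-to-step displacements: (-1, +2, -5), (+0, +0, -5), (-1, +2, -5), (+0, +0, -5), (-1, +2, -5) — a repeating cycle of length 2.
step 6: apply (+0, +0, -5) → (9, 0, -31)
step 7: apply (-1, +2, -5) → (8, 2, -36)

(8, 2, -36)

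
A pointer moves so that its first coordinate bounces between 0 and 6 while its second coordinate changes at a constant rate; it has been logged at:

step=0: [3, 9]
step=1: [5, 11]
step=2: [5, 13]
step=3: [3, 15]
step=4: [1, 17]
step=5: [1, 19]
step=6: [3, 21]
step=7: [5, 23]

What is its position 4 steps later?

The first coordinate travels 2 per step and bounces off the walls at 0 and 6.
  step 8: 5 → 5
  step 9: 5 → 3
  step 10: 3 → 1
  step 11: 1 → 1
The second coordinate changes by +2 each step: at step 11 it is 31.

[1, 31]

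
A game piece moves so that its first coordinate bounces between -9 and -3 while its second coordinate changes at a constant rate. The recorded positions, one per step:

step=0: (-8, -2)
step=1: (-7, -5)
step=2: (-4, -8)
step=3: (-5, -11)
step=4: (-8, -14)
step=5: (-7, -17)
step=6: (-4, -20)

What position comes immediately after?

The first coordinate travels 3 per step and bounces off the walls at -9 and -3.
  step 7: -4 → -5
The second coordinate changes by -3 each step: at step 7 it is -23.

(-5, -23)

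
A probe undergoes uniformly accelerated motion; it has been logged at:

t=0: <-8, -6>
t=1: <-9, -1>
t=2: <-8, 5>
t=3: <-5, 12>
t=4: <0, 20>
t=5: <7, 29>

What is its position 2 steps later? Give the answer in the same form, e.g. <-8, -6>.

<27, 50>

First differences are <-1, +5>, <+1, +6>, <+3, +7>, <+5, +8>, <+7, +9>; their common second difference is <+2, +1> (constant acceleration).
step 6: <7, 29> + <+9, +10> → <16, 39>
step 7: <16, 39> + <+11, +11> → <27, 50>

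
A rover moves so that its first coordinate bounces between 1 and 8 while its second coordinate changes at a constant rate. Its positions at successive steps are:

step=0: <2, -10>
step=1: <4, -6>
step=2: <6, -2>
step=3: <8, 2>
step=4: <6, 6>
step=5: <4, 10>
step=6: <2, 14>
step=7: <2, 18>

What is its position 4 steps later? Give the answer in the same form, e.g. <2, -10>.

The first coordinate travels 2 per step and bounces off the walls at 1 and 8.
  step 8: 2 → 4
  step 9: 4 → 6
  step 10: 6 → 8
  step 11: 8 → 6
The second coordinate changes by +4 each step: at step 11 it is 34.

<6, 34>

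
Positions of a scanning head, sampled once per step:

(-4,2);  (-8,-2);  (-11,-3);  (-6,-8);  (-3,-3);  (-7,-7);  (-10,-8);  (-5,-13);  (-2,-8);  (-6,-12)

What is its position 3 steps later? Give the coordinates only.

(-1,-13)

The moves between consecutive positions are (-4,-4), (-3,-1), (+5,-5), (+3,+5), (-4,-4), (-3,-1), (+5,-5), (+3,+5), (-4,-4); they repeat the 4-cycle [(-4,-4), (-3,-1), (+5,-5), (+3,+5)].
step 10: apply (-3,-1) → (-9,-13)
step 11: apply (+5,-5) → (-4,-18)
step 12: apply (+3,+5) → (-1,-13)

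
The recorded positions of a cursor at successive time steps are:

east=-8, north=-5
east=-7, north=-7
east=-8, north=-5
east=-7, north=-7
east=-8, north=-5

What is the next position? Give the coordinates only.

east=-7, north=-7

Step-to-step displacements: (+1,-2), (-1,+2), (+1,-2), (-1,+2); each is -1× the previous.
step 5: east=-8, north=-5 + (+1,-2) → east=-7, north=-7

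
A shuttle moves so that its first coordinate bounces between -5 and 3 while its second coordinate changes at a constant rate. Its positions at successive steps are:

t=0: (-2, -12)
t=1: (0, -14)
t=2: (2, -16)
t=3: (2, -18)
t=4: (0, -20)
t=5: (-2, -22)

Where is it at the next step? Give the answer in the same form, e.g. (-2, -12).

(-4, -24)

The first coordinate travels 2 per step and bounces off the walls at -5 and 3.
  step 6: -2 → -4
The second coordinate changes by -2 each step: at step 6 it is -24.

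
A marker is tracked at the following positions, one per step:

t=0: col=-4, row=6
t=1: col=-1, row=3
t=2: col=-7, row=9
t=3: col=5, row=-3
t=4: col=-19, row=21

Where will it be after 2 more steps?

The jumps are (+3, -3), (-6, +6), (+12, -12), (-24, +24) — a geometric progression with ratio -2.
step 5: col=-19, row=21 + (+48, -48) → col=29, row=-27
step 6: col=29, row=-27 + (-96, +96) → col=-67, row=69

col=-67, row=69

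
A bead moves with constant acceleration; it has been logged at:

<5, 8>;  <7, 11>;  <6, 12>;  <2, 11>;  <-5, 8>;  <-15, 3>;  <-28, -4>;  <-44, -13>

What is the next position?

Successive displacements: <+2, +3>, <-1, +1>, <-4, -1>, <-7, -3>, <-10, -5>, <-13, -7>, <-16, -9> — each changes by <-3, -2>.
step 8: <-44, -13> + <-19, -11> → <-63, -24>

<-63, -24>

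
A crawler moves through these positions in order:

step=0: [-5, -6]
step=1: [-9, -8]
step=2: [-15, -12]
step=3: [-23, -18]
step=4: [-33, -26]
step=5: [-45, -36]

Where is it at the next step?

Taking differences between consecutive positions: [-4, -2], [-6, -4], [-8, -6], [-10, -8], [-12, -10]. These grow by [-2, -2] each step.
step 6: [-45, -36] + [-14, -12] → [-59, -48]

[-59, -48]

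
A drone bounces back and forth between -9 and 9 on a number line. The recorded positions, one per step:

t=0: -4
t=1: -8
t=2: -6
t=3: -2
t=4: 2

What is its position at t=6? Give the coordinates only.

The value reflects between -9 and 9, moving 4 per step.
  step 5: 2 → 6
  step 6: 6 → 8

8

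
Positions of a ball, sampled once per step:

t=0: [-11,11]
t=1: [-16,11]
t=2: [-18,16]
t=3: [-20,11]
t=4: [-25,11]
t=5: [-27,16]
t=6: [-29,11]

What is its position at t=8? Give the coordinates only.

[-36,16]

The moves between consecutive positions are [-5,+0], [-2,+5], [-2,-5], [-5,+0], [-2,+5], [-2,-5]; they repeat the 3-cycle [[-5,+0], [-2,+5], [-2,-5]].
step 7: apply [-5,+0] → [-34,11]
step 8: apply [-2,+5] → [-36,16]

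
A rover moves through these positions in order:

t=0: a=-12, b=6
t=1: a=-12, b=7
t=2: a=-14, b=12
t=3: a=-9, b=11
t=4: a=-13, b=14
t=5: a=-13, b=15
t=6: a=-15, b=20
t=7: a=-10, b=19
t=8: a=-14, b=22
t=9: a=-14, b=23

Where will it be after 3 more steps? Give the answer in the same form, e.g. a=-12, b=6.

a=-15, b=30

Differencing gives (+0, +1), (-2, +5), (+5, -1), (-4, +3), (+0, +1), (-2, +5), (+5, -1), (-4, +3), (+0, +1). This is the pattern (+0, +1), (-2, +5), (+5, -1), (-4, +3) repeated.
step 10: apply (-2, +5) → a=-16, b=28
step 11: apply (+5, -1) → a=-11, b=27
step 12: apply (-4, +3) → a=-15, b=30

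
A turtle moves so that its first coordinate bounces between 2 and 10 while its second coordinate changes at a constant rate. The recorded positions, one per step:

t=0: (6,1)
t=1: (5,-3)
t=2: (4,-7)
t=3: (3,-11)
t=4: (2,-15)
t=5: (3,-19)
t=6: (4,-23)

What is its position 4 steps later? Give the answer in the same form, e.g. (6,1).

(8,-39)

The first coordinate travels 1 per step and bounces off the walls at 2 and 10.
  step 7: 4 → 5
  step 8: 5 → 6
  step 9: 6 → 7
  step 10: 7 → 8
The second coordinate changes by -4 each step: at step 10 it is -39.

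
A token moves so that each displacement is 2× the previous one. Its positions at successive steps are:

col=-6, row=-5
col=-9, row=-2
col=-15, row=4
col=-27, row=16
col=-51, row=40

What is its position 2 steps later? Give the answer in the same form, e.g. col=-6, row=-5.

col=-195, row=184

Step-to-step displacements: (-3,+3), (-6,+6), (-12,+12), (-24,+24); each is 2× the previous.
step 5: col=-51, row=40 + (-48,+48) → col=-99, row=88
step 6: col=-99, row=88 + (-96,+96) → col=-195, row=184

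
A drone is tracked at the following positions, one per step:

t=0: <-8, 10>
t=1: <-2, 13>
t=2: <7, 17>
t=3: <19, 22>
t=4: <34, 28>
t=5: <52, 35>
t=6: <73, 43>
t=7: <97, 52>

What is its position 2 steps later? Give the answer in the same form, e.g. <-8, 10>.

Taking differences between consecutive positions: <+6, +3>, <+9, +4>, <+12, +5>, <+15, +6>, <+18, +7>, <+21, +8>, <+24, +9>. These grow by <+3, +1> each step.
step 8: <97, 52> + <+27, +10> → <124, 62>
step 9: <124, 62> + <+30, +11> → <154, 73>

<154, 73>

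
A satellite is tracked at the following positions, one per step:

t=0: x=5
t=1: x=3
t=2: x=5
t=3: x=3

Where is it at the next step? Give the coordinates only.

x=5

The jumps are -2, +2, -2 — a geometric progression with ratio -1.
step 4: 3 + 2 → x=5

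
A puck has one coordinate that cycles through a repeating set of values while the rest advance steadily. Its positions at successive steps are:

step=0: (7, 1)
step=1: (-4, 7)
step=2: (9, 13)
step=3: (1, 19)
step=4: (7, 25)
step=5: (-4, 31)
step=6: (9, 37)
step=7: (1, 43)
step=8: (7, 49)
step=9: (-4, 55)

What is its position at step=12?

(7, 73)

First: cycles through 7, -4, 9, 1 every 4 steps. Step 12 lands at position 0 of the cycle → 7.
Second: linear, +6 per step → 73 at step 12.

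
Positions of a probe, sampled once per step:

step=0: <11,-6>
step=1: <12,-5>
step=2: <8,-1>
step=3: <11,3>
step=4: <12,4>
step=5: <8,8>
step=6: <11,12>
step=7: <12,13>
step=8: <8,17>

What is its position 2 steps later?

Differencing gives <+1,+1>, <-4,+4>, <+3,+4>, <+1,+1>, <-4,+4>, <+3,+4>, <+1,+1>, <-4,+4>. This is the pattern <+1,+1>, <-4,+4>, <+3,+4> repeated.
step 9: apply <+3,+4> → <11,21>
step 10: apply <+1,+1> → <12,22>

<12,22>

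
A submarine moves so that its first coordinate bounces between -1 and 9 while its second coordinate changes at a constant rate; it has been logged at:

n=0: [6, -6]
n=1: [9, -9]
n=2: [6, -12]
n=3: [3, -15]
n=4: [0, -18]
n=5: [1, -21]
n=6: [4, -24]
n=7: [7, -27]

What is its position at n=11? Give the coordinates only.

[-1, -39]

The first coordinate travels 3 per step and bounces off the walls at -1 and 9.
  step 8: 7 → 8
  step 9: 8 → 5
  step 10: 5 → 2
  step 11: 2 → -1
The second coordinate changes by -3 each step: at step 11 it is -39.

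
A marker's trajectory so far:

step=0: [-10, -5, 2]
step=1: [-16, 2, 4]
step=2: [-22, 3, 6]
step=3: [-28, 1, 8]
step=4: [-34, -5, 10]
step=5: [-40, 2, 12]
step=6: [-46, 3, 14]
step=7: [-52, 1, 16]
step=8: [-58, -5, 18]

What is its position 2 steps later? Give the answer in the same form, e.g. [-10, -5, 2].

The first coordinate changes by -6 each step, so at step 10 it is -10 + 10·(-6) = -70.
The second coordinate repeats the cycle [-5, 2, 3, 1] with period 4; step 10 mod 4 = 2, giving 3.
The third coordinate changes by +2 each step, so at step 10 it is 2 + 10·(2) = 22.

[-70, 3, 22]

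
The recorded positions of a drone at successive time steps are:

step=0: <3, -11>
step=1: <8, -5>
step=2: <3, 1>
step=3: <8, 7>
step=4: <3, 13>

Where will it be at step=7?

The first coordinate repeats the cycle [3, 8] with period 2; step 7 mod 2 = 1, giving 8.
The second coordinate changes by +6 each step, so at step 7 it is -11 + 7·(6) = 31.

<8, 31>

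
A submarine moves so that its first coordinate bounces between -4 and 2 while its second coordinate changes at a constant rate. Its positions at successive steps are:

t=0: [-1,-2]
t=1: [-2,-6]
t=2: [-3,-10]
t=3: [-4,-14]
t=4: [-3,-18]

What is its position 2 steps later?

The first coordinate travels 1 per step and bounces off the walls at -4 and 2.
  step 5: -3 → -2
  step 6: -2 → -1
The second coordinate changes by -4 each step: at step 6 it is -26.

[-1,-26]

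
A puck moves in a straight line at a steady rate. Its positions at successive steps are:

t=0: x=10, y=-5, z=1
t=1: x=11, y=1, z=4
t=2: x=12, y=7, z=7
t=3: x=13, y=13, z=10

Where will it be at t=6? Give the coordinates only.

x=16, y=31, z=19

Each step adds (+1, +6, +3) to the position.
step 4: x=13, y=13, z=10 + (+1, +6, +3) → x=14, y=19, z=13
step 5: x=14, y=19, z=13 + (+1, +6, +3) → x=15, y=25, z=16
step 6: x=15, y=25, z=16 + (+1, +6, +3) → x=16, y=31, z=19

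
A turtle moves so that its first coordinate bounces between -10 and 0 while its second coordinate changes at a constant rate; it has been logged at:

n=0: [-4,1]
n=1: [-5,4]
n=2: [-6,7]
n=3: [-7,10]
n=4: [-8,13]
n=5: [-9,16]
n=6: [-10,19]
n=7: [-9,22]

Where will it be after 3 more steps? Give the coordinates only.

The first coordinate travels 1 per step and bounces off the walls at -10 and 0.
  step 8: -9 → -8
  step 9: -8 → -7
  step 10: -7 → -6
The second coordinate changes by +3 each step: at step 10 it is 31.

[-6,31]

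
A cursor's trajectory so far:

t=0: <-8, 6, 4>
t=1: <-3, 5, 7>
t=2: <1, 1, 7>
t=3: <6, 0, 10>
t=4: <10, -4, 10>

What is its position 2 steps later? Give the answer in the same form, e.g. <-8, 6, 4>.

Step-to-step displacements: <+5, -1, +3>, <+4, -4, +0>, <+5, -1, +3>, <+4, -4, +0> — a repeating cycle of length 2.
step 5: apply <+5, -1, +3> → <15, -5, 13>
step 6: apply <+4, -4, +0> → <19, -9, 13>

<19, -9, 13>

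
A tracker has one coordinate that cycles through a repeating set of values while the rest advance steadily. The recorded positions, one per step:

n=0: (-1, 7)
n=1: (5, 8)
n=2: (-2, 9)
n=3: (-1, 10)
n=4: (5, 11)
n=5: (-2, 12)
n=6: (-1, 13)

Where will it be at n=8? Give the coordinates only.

First: cycles through -1, 5, -2 every 3 steps. Step 8 lands at position 2 of the cycle → -2.
Second: linear, +1 per step → 15 at step 8.

(-2, 15)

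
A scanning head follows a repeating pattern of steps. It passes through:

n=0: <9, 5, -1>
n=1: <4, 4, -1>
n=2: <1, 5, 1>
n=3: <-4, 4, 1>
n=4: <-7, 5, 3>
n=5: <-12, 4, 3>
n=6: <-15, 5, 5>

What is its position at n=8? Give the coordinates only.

Step-to-step displacements: <-5, -1, +0>, <-3, +1, +2>, <-5, -1, +0>, <-3, +1, +2>, <-5, -1, +0>, <-3, +1, +2> — a repeating cycle of length 2.
step 7: apply <-5, -1, +0> → <-20, 4, 5>
step 8: apply <-3, +1, +2> → <-23, 5, 7>

<-23, 5, 7>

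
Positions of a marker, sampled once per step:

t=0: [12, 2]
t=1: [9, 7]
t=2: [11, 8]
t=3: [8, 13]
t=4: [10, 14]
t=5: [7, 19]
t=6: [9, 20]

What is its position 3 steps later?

The moves between consecutive positions are [-3, +5], [+2, +1], [-3, +5], [+2, +1], [-3, +5], [+2, +1]; they repeat the 2-cycle [[-3, +5], [+2, +1]].
step 7: apply [-3, +5] → [6, 25]
step 8: apply [+2, +1] → [8, 26]
step 9: apply [-3, +5] → [5, 31]

[5, 31]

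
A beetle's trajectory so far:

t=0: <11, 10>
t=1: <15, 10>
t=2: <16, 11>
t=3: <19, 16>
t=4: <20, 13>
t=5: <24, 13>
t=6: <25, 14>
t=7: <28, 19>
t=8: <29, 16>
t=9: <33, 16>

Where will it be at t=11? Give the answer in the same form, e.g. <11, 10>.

Step-to-step displacements: <+4, +0>, <+1, +1>, <+3, +5>, <+1, -3>, <+4, +0>, <+1, +1>, <+3, +5>, <+1, -3>, <+4, +0> — a repeating cycle of length 4.
step 10: apply <+1, +1> → <34, 17>
step 11: apply <+3, +5> → <37, 22>

<37, 22>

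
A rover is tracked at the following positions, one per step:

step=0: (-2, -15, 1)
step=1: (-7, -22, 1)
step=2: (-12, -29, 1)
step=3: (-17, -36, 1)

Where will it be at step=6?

(-32, -57, 1)

The position changes by (-5, -7, +0) every step.
step 4: (-17, -36, 1) + (-5, -7, +0) → (-22, -43, 1)
step 5: (-22, -43, 1) + (-5, -7, +0) → (-27, -50, 1)
step 6: (-27, -50, 1) + (-5, -7, +0) → (-32, -57, 1)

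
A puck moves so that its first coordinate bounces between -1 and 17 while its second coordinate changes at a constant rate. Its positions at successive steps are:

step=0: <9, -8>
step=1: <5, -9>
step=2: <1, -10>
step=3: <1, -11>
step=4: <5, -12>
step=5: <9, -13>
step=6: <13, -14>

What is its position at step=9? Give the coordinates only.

<9, -17>

The first coordinate travels 4 per step and bounces off the walls at -1 and 17.
  step 7: 13 → 17
  step 8: 17 → 13
  step 9: 13 → 9
The second coordinate changes by -1 each step: at step 9 it is -17.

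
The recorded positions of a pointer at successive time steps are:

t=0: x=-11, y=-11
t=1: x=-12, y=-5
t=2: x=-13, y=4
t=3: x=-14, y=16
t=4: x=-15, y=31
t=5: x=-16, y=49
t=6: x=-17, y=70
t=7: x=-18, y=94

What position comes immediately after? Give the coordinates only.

x=-19, y=121

First differences are (-1, +6), (-1, +9), (-1, +12), (-1, +15), (-1, +18), (-1, +21), (-1, +24); their common second difference is (+0, +3) (constant acceleration).
step 8: x=-18, y=94 + (-1, +27) → x=-19, y=121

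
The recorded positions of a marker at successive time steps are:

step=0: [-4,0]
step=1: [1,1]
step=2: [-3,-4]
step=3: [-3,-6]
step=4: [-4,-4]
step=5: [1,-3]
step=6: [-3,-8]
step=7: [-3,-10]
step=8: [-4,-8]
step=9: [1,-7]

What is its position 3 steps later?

Step-to-step displacements: [+5,+1], [-4,-5], [+0,-2], [-1,+2], [+5,+1], [-4,-5], [+0,-2], [-1,+2], [+5,+1] — a repeating cycle of length 4.
step 10: apply [-4,-5] → [-3,-12]
step 11: apply [+0,-2] → [-3,-14]
step 12: apply [-1,+2] → [-4,-12]

[-4,-12]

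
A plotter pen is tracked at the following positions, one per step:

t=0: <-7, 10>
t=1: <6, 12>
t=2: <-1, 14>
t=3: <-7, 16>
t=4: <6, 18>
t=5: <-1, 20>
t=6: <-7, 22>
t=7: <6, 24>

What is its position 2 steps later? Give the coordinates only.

<-7, 28>

The first coordinate repeats the cycle [-7, 6, -1] with period 3; step 9 mod 3 = 0, giving -7.
The second coordinate changes by +2 each step, so at step 9 it is 10 + 9·(2) = 28.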